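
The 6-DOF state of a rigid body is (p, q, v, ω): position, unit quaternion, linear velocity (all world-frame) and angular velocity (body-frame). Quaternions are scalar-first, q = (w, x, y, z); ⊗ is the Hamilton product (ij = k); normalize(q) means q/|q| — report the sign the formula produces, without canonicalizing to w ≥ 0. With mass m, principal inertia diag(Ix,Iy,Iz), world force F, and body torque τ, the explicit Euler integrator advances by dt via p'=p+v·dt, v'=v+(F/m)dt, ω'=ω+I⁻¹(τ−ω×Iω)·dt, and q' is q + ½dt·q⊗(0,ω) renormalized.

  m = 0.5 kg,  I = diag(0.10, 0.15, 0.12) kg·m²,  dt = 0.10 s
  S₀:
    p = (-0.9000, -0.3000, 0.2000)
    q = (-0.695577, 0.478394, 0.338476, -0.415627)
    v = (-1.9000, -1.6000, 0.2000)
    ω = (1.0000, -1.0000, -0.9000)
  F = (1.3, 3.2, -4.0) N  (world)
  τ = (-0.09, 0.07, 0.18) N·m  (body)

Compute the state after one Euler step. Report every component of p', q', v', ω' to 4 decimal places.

p' = p + v·dt = (-1.0900, -0.4600, 0.2200)
new velocity v' = (-1.6400, -0.9600, -0.6000)
gyro term ω×Iω = (-0.0270, 0.0180, -0.0500)
angular accel α = (-0.6300, 0.3467, 1.9167)
new body rate ω' = (0.9370, -0.9653, -0.7083)
Hamilton product q⊗(0,ω) = (-0.5139823, -1.4158324, 0.7105046, -0.1908507)
q' = normalize(q + ½dt·q⊗(0,ω)) = (-0.7188, 0.4062, 0.3727, -0.4237)

p' = (-1.0900, -0.4600, 0.2200)
q' = (-0.7188, 0.4062, 0.3727, -0.4237)
v' = (-1.6400, -0.9600, -0.6000)
ω' = (0.9370, -0.9653, -0.7083)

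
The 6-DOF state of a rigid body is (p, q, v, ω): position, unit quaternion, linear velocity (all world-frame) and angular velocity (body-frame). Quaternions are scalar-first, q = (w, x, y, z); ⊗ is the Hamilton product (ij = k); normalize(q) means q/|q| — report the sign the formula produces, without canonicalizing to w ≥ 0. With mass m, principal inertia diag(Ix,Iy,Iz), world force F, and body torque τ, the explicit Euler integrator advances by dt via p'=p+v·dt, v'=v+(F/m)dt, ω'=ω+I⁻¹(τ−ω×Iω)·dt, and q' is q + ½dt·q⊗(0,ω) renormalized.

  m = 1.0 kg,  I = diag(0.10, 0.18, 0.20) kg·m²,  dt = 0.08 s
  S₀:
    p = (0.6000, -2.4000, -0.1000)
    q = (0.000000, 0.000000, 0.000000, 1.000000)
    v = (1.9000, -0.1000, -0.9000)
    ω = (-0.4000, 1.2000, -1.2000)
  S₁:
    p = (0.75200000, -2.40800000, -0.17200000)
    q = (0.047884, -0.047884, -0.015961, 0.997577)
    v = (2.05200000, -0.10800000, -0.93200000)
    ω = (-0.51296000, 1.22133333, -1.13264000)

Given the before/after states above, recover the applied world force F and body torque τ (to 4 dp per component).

F = (1.9000, -0.1000, -0.4000)
τ = (-0.1700, 0.0000, 0.1300)

v₁ − v₀ = (0.15200000, -0.00800000, -0.03200000)
m·(v₁−v₀)/dt = (1.9000, -0.1000, -0.4000)
ω₁ − ω₀ = (-0.11296000, 0.02133333, 0.06736000)
precession coupling = (-0.0288, -0.0480, -0.0384)
I·α + gyro = (-0.1700, 0.0000, 0.1300)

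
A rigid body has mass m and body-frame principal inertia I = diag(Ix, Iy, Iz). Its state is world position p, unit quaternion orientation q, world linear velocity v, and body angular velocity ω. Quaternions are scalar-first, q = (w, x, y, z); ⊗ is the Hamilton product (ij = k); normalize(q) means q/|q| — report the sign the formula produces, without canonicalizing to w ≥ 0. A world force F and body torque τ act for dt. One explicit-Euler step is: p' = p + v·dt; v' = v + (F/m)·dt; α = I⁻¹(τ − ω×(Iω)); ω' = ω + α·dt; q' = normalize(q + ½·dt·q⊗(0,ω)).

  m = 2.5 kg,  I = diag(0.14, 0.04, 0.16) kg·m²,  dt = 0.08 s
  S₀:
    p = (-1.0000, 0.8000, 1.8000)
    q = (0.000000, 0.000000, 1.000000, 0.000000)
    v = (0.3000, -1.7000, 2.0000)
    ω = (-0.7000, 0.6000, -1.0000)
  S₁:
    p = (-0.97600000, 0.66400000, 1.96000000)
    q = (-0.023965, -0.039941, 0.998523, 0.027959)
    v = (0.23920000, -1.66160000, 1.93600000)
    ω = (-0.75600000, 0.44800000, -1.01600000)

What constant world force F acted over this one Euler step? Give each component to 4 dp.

F = (-1.9000, 1.2000, -2.0000)

v₁ − v₀ = (-0.06080000, 0.03840000, -0.06400000)
m·(v₁−v₀)/dt = (-1.9000, 1.2000, -2.0000)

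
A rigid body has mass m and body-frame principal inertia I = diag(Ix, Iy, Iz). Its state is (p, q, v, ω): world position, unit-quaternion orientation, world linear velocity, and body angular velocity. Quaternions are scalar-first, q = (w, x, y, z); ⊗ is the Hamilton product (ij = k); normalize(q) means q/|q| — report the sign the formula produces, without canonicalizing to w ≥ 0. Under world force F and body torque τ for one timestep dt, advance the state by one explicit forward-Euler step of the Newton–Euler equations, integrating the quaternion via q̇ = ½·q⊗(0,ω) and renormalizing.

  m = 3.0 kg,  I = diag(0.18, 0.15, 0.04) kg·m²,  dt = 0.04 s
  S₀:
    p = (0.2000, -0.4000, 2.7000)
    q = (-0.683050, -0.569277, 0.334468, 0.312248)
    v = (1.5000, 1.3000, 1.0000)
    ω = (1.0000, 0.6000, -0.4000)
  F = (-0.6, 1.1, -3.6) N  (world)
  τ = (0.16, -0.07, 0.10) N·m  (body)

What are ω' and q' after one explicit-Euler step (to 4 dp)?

ω' = (1.0297, 0.5963, -0.2820)
q' = (-0.6730, -0.5892, 0.3279, 0.3041)

ω×(Iω) gyroscopic = (0.0264, -0.0560, -0.0180)
α = I⁻¹(τ − ω×Iω) = (0.7422, -0.0933, 2.9500)
new body rate ω' = (1.0297, 0.5963, -0.2820)
2q̇ = q⊗(0,ω) = (0.4934954, -1.0041860, -0.3252928, -0.4028142)
q' = normalize(q + ½dt·q⊗(0,ω)) = (-0.6730, -0.5892, 0.3279, 0.3041)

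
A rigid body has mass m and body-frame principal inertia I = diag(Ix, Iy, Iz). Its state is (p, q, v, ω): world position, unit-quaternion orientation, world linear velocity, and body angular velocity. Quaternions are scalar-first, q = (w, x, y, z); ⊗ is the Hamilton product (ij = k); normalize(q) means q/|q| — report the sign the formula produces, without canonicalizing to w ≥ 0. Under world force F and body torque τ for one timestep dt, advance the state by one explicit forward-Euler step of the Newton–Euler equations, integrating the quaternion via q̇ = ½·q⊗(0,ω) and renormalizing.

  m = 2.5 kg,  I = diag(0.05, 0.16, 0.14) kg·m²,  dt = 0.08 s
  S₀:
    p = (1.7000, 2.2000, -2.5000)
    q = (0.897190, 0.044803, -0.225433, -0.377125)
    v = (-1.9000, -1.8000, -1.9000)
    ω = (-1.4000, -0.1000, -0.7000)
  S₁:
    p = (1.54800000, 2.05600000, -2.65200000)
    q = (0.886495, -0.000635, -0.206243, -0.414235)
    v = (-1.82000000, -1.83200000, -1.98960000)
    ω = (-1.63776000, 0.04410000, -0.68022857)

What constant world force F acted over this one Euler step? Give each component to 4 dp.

v₁ − v₀ = (0.08000000, -0.03200000, -0.08960000)
m·(v₁−v₀)/dt = (2.5000, -1.0000, -2.8000)

F = (2.5000, -1.0000, -2.8000)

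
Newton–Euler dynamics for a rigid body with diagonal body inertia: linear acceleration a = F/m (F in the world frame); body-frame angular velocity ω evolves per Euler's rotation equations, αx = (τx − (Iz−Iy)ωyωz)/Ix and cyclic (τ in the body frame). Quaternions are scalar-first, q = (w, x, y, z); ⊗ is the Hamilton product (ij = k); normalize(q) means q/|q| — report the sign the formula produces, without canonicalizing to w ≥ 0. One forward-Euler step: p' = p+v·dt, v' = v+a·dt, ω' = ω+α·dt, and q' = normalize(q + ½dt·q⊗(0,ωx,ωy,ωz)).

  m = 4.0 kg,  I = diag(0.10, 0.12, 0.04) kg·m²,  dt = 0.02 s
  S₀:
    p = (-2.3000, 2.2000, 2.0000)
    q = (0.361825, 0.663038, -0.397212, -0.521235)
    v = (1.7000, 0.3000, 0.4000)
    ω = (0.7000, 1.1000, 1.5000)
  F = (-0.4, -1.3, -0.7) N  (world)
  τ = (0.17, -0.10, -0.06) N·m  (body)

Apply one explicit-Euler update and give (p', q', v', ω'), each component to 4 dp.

p' = (-2.2660, 2.2060, 2.0080)
q' = (0.3693, 0.6652, -0.4067, -0.5056)
v' = (1.6980, 0.2935, 0.3965)
ω' = (0.7604, 1.0728, 1.4623)

gyro term ω×Iω = (-0.1320, 0.0630, 0.0154)
angular accel α = (3.0200, -1.3583, -1.8850)
new body rate ω' = (0.7604, 1.0728, 1.4623)
2q̇ = q⊗(0,ω) = (0.7546591, 0.2308180, -0.9614140, 1.5501277)
q + ½dt·q⊗(0,ω), renormalized = (0.3693, 0.6652, -0.4067, -0.5056)
new position p' = (-2.2660, 2.2060, 2.0080)
v' = v + a·dt = (1.6980, 0.2935, 0.3965)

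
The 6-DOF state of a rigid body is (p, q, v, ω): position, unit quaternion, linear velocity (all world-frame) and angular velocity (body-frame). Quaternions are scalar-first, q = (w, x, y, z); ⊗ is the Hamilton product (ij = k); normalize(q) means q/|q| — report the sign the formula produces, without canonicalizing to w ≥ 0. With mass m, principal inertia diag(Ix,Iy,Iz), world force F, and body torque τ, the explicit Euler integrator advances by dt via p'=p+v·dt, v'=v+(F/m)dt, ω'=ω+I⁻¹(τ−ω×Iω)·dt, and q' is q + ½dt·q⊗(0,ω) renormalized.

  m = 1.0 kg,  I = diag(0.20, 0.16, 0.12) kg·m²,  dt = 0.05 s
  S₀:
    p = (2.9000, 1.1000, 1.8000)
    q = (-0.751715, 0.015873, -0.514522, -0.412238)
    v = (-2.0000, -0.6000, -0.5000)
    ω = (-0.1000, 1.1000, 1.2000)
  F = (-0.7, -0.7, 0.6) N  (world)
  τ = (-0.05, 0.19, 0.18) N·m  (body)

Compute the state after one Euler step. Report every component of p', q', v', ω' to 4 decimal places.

(τ − ω×Iω)/I = (0.0140, 1.2475, 1.4633)
new body rate ω' = (-0.0993, 1.1624, 1.2732)
2q̇ = q⊗(0,ω) = (1.0622471, -0.0887931, -0.8047103, -0.9360499)
updated quaternion q' = (-0.7246, 0.0136, -0.5342, -0.4353)
p' = p + v·dt = (2.8000, 1.0700, 1.7750)
v' = v + a·dt = (-2.0350, -0.6350, -0.4700)

p' = (2.8000, 1.0700, 1.7750)
q' = (-0.7246, 0.0136, -0.5342, -0.4353)
v' = (-2.0350, -0.6350, -0.4700)
ω' = (-0.0993, 1.1624, 1.2732)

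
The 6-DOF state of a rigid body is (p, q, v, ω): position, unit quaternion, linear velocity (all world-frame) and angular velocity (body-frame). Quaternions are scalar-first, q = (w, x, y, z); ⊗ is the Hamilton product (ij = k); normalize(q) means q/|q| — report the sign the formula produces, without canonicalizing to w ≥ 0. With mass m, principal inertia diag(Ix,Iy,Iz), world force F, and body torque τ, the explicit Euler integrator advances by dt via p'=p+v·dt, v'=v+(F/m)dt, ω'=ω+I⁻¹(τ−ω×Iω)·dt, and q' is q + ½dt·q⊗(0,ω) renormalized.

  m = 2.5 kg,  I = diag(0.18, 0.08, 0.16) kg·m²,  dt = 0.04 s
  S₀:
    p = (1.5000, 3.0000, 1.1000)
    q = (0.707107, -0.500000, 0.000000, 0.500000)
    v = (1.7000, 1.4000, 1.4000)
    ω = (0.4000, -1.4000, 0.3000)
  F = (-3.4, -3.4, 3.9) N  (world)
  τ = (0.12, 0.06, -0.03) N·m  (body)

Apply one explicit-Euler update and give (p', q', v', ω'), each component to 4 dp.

p' = (1.5680, 3.0560, 1.1560)
q' = (0.7078, -0.4801, -0.0128, 0.5180)
v' = (1.6456, 1.3456, 1.4624)
ω' = (0.4341, -1.3712, 0.2785)

(τ − ω×Iω)/I = (0.8533, 0.7200, -0.5375)
ω' = ω + α·dt = (0.4341, -1.3712, 0.2785)
Hamilton product q⊗(0,ω) = (0.0500000, 0.9828428, -0.6399498, 0.9121321)
q + ½dt·q⊗(0,ω), renormalized = (0.7078, -0.4801, -0.0128, 0.5180)
linear accel F/m = (-1.3600, -1.3600, 1.5600)
p' = p + v·dt = (1.5680, 3.0560, 1.1560)
new velocity v' = (1.6456, 1.3456, 1.4624)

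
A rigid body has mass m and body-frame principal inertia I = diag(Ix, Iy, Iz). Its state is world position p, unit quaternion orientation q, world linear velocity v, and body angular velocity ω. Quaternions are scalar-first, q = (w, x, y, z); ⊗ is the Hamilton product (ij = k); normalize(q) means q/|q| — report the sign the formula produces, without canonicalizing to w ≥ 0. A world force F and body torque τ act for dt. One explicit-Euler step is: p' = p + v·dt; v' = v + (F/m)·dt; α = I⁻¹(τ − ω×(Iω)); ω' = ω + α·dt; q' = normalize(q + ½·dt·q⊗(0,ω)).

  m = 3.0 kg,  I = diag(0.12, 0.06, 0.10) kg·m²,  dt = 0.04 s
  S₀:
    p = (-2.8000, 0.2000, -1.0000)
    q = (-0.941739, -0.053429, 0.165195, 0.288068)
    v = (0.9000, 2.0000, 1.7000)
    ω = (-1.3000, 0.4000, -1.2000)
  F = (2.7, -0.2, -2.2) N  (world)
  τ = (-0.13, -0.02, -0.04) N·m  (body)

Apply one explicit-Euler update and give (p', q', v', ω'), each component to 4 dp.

ω×(Iω) gyroscopic = (-0.0192, 0.0312, 0.0312)
α = I⁻¹(τ − ω×Iω) = (-0.9233, -0.8533, -0.7120)
new body rate ω' = (-1.3369, 0.3659, -1.2285)
Hamilton product q⊗(0,ω) = (0.2101459, 0.9107995, -0.8152988, 1.3234687)
q + ½dt·q⊗(0,ω), renormalized = (-0.9369, -0.0352, 0.1488, 0.3143)
linear accel F/m = (0.9000, -0.0667, -0.7333)
new position p' = (-2.7640, 0.2800, -0.9320)
v' = v + a·dt = (0.9360, 1.9973, 1.6707)

p' = (-2.7640, 0.2800, -0.9320)
q' = (-0.9369, -0.0352, 0.1488, 0.3143)
v' = (0.9360, 1.9973, 1.6707)
ω' = (-1.3369, 0.3659, -1.2285)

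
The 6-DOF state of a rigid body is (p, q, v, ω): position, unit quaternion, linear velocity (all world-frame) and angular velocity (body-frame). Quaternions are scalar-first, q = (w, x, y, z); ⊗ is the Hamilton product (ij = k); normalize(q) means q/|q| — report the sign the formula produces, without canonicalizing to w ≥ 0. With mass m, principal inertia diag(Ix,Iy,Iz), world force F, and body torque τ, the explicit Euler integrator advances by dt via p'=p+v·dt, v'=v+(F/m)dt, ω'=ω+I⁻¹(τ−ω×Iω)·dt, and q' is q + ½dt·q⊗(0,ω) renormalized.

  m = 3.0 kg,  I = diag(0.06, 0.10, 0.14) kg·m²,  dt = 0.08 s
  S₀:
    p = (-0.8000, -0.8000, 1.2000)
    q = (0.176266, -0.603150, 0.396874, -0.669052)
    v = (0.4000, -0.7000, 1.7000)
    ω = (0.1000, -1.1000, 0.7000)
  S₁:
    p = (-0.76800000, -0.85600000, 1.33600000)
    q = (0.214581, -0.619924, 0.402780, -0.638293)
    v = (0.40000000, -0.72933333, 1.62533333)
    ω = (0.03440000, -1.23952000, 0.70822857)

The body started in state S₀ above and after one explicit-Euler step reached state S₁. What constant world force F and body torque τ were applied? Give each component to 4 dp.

F = (0.0000, -1.1000, -2.8000)
τ = (-0.0800, -0.1800, 0.0100)

Δω = ω₁−ω₀ = (-0.06560000, -0.13952000, 0.00822857)
I·α + gyro = (-0.0800, -0.1800, 0.0100)
velocity change Δv = (0.00000000, -0.02933333, -0.07466667)
applied force F = (0.0000, -1.1000, -2.8000)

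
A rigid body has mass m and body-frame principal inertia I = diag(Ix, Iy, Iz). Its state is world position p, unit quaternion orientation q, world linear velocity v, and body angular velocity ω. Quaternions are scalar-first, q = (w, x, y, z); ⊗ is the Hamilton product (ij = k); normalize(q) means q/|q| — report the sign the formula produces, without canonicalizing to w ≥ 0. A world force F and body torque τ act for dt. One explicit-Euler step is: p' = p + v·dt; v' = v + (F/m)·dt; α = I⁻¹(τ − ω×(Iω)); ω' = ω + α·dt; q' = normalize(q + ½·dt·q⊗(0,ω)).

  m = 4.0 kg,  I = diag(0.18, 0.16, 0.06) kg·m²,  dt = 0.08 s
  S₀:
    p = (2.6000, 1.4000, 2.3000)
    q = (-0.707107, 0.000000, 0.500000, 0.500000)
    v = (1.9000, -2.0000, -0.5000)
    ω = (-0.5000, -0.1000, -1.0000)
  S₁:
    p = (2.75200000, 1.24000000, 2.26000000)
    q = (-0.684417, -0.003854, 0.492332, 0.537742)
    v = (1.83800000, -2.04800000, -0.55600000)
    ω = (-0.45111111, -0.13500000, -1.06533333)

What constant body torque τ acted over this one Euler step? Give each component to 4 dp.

τ = (0.1000, -0.0100, -0.0500)

ω₁ − ω₀ = (0.04888889, -0.03500000, -0.06533333)
ω₀×(Iω₀) = (-0.0100, 0.0600, -0.0010)
applied torque τ = (0.1000, -0.0100, -0.0500)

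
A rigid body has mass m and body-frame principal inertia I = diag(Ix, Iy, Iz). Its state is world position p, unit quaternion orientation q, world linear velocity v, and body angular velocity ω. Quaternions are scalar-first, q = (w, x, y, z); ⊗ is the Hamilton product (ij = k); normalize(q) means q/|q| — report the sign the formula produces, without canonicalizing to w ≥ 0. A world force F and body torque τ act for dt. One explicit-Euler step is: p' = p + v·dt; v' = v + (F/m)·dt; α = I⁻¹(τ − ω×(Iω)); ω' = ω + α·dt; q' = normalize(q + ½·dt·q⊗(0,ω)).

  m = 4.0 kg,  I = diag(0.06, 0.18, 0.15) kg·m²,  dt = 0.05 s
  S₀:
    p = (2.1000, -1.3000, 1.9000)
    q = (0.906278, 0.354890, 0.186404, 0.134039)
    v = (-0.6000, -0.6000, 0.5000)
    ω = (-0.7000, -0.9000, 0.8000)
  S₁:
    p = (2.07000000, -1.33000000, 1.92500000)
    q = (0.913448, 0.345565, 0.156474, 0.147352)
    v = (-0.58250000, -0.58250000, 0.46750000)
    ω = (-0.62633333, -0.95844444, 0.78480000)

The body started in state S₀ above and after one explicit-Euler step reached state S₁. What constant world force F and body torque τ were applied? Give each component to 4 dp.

Δv = v₁−v₀ = (0.01750000, 0.01750000, -0.03250000)
F = m·Δv/dt = (1.4000, 1.4000, -2.6000)
Δω = ω₁−ω₀ = (0.07366667, -0.05844444, -0.01520000)
gyro term ω₀×Iω₀ = (0.0216, 0.0504, 0.0756)
I·α + gyro = (0.1100, -0.1600, 0.0300)

F = (1.4000, 1.4000, -2.6000)
τ = (0.1100, -0.1600, 0.0300)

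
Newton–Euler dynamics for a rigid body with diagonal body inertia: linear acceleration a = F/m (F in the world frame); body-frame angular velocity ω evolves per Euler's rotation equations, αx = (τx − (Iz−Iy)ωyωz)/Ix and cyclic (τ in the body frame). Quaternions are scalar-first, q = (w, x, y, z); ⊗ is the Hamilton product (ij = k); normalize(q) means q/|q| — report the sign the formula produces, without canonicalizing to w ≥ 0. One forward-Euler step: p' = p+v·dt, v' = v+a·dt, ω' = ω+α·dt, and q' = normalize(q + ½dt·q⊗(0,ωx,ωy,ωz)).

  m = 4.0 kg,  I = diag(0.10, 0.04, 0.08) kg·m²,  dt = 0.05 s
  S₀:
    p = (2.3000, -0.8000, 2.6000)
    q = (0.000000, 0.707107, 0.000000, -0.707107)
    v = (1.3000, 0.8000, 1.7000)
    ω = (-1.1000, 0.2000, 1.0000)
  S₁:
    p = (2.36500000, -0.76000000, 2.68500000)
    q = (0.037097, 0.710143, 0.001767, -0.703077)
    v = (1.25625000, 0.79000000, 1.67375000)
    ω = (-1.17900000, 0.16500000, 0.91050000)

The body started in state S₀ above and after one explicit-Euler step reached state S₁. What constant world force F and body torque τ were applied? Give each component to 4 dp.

Δv = v₁−v₀ = (-0.04375000, -0.01000000, -0.02625000)
F = m·Δv/dt = (-3.5000, -0.8000, -2.1000)
ω₁ − ω₀ = (-0.07900000, -0.03500000, -0.08950000)
I·α + gyro = (-0.1500, -0.0500, -0.1300)

F = (-3.5000, -0.8000, -2.1000)
τ = (-0.1500, -0.0500, -0.1300)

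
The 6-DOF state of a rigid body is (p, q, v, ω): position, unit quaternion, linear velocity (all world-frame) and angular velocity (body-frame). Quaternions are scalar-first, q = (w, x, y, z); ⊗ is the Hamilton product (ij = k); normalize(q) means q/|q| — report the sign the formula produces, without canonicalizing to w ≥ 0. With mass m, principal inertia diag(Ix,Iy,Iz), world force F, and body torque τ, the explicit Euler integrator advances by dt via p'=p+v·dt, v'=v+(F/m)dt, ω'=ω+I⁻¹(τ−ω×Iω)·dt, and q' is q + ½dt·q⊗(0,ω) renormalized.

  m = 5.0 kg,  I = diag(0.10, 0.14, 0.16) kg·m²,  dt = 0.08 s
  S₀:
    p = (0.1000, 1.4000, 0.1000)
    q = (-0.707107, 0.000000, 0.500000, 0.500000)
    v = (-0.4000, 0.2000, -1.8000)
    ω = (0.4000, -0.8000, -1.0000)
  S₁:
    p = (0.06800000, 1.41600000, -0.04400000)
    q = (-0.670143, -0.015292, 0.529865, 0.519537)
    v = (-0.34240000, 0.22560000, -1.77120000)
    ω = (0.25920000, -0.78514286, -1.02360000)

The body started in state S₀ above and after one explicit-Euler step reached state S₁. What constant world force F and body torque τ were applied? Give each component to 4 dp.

F = (3.6000, 1.6000, 1.8000)
τ = (-0.1600, 0.0500, -0.0600)

velocity change Δv = (0.05760000, 0.02560000, 0.02880000)
applied force F = (3.6000, 1.6000, 1.8000)
Δω = ω₁−ω₀ = (-0.14080000, 0.01485714, -0.02360000)
applied torque τ = (-0.1600, 0.0500, -0.0600)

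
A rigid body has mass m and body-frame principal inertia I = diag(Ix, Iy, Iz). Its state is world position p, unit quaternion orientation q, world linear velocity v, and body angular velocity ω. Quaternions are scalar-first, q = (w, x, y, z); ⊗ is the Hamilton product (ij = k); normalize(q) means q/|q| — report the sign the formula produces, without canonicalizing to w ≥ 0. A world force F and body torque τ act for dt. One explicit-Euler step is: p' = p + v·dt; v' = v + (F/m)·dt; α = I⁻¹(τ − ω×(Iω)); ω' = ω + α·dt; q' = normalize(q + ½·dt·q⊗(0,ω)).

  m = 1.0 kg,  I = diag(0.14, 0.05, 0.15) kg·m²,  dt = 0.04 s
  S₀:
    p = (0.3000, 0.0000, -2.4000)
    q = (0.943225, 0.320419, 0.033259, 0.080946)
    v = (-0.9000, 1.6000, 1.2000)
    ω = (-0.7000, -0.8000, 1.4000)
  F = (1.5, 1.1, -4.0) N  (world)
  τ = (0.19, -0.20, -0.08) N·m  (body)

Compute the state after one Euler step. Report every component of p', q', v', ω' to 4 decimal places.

p' = p + v·dt = (0.2640, 0.0640, -2.3520)
v' = v + a·dt = (-0.8400, 1.6440, 1.0400)
(τ − ω×Iω)/I = (2.1571, -4.1960, -0.1973)
ω' = ω + α·dt = (-0.6137, -0.9678, 1.3921)
q⊗(0,ω) = (0.1375761, -0.5489381, -1.2598288, 1.0874611)
q + ½dt·q⊗(0,ω), renormalized = (0.9454, 0.3092, 0.0081, 0.1026)

p' = (0.2640, 0.0640, -2.3520)
q' = (0.9454, 0.3092, 0.0081, 0.1026)
v' = (-0.8400, 1.6440, 1.0400)
ω' = (-0.6137, -0.9678, 1.3921)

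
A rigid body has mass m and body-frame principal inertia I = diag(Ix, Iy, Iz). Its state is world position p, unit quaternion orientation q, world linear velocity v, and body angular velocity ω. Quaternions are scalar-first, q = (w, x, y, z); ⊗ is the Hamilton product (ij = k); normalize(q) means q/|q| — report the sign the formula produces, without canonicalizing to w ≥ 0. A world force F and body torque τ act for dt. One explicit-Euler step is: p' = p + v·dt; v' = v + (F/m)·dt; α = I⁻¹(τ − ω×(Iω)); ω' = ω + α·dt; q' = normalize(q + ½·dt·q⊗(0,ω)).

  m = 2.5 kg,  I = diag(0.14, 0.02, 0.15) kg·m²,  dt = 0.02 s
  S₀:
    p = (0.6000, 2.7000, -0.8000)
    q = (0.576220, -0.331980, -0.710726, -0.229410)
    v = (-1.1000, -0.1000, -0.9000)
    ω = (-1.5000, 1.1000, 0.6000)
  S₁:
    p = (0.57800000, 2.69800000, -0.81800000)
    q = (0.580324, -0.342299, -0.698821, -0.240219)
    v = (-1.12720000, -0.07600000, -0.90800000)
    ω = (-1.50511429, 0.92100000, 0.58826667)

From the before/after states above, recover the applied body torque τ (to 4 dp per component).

τ = (0.0500, -0.1700, 0.1100)

rate change Δω = (-0.00511429, -0.17900000, -0.01173333)
ω₀×(Iω₀) = (0.0858, 0.0090, 0.1980)
I·α + gyro = (0.0500, -0.1700, 0.1100)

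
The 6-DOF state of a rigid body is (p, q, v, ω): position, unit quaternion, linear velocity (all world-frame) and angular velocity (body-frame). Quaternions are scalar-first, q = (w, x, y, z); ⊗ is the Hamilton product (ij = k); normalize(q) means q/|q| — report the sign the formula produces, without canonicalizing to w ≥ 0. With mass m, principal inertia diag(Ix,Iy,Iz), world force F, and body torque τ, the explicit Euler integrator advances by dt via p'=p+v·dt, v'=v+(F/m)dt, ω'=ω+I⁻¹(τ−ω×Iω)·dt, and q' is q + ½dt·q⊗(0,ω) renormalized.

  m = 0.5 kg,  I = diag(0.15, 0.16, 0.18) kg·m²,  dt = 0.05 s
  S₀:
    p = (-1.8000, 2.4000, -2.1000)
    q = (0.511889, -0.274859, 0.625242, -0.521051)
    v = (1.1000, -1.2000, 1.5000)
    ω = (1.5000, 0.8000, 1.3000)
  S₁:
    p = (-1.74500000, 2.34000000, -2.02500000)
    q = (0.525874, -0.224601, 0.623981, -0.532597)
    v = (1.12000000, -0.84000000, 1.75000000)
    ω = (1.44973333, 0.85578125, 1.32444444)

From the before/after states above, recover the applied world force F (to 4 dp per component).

Δv = v₁−v₀ = (0.02000000, 0.36000000, 0.25000000)
m·(v₁−v₀)/dt = (0.2000, 3.6000, 2.5000)

F = (0.2000, 3.6000, 2.5000)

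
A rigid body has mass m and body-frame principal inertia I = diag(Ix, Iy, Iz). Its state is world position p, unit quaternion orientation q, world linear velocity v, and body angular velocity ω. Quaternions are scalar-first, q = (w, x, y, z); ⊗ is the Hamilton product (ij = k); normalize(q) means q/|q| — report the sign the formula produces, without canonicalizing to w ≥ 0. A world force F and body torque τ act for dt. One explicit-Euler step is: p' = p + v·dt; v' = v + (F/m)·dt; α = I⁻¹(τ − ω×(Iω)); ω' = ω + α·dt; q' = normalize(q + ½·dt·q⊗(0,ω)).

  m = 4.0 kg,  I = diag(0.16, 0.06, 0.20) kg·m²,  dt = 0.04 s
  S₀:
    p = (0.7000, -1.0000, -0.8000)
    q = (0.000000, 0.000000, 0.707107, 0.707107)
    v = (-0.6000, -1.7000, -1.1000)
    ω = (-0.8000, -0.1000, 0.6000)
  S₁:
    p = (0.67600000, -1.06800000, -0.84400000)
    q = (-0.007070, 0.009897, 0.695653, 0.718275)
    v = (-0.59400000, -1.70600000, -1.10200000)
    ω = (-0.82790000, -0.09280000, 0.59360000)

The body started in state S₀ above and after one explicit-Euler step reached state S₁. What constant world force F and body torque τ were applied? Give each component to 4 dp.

ω₁ − ω₀ = (-0.02790000, 0.00720000, -0.00640000)
ω₀×(Iω₀) = (-0.0084, 0.0192, -0.0080)
applied torque τ = (-0.1200, 0.0300, -0.0400)
velocity change Δv = (0.00600000, -0.00600000, -0.00200000)
applied force F = (0.6000, -0.6000, -0.2000)

F = (0.6000, -0.6000, -0.2000)
τ = (-0.1200, 0.0300, -0.0400)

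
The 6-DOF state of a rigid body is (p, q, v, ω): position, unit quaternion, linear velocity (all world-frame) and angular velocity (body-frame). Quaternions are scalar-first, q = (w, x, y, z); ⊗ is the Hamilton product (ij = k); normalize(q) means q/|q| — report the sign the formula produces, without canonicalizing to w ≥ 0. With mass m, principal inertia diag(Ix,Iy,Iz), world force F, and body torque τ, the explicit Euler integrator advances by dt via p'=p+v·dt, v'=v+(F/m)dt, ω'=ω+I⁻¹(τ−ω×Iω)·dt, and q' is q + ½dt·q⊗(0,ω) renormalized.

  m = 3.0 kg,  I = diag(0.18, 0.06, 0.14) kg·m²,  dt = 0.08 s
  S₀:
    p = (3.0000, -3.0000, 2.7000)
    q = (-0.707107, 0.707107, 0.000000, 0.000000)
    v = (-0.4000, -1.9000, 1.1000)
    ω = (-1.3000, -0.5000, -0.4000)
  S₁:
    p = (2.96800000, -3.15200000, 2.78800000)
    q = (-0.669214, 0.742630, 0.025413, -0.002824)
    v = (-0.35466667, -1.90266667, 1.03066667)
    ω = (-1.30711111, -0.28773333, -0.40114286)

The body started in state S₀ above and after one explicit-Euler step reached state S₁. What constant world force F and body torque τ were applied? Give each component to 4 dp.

ω₁ − ω₀ = (-0.00711111, 0.21226667, -0.00114286)
I·α + gyro = (0.0000, 0.1800, -0.0800)
velocity change Δv = (0.04533333, -0.00266667, -0.06933333)
applied force F = (1.7000, -0.1000, -2.6000)

F = (1.7000, -0.1000, -2.6000)
τ = (0.0000, 0.1800, -0.0800)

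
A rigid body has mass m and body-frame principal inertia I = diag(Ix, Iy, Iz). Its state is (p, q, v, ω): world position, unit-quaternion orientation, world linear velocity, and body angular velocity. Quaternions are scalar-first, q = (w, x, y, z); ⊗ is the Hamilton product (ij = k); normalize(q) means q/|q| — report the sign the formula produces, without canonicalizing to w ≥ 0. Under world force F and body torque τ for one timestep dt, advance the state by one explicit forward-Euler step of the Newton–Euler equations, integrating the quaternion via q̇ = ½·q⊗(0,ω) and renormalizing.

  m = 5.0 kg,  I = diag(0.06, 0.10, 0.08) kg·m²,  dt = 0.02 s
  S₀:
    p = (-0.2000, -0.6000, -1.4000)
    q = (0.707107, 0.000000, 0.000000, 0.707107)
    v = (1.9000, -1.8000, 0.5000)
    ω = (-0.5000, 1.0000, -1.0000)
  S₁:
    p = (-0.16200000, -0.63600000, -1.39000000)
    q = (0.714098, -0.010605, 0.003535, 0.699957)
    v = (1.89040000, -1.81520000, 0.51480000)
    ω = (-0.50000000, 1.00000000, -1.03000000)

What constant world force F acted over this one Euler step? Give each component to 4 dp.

F = (-2.4000, -3.8000, 3.7000)

velocity change Δv = (-0.00960000, -0.01520000, 0.01480000)
m·(v₁−v₀)/dt = (-2.4000, -3.8000, 3.7000)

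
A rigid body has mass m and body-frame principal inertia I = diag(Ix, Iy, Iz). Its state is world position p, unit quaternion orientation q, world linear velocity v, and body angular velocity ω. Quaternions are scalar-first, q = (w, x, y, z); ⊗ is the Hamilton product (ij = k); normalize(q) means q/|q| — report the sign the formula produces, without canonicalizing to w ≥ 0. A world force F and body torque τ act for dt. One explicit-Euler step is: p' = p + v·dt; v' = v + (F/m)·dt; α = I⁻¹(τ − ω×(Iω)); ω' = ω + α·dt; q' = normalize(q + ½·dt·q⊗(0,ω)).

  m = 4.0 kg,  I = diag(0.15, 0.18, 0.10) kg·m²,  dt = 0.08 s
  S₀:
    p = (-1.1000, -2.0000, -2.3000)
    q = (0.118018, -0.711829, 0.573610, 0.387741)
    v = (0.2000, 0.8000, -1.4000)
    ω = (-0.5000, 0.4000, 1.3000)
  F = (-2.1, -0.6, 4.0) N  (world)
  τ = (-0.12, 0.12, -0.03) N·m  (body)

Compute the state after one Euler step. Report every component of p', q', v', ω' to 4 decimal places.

ω×(Iω) gyroscopic = (-0.0416, -0.0325, -0.0060)
angular accel α = (-0.5227, 0.8472, -0.2400)
new body rate ω' = (-0.5418, 0.4678, 1.2808)
2q̇ = q⊗(0,ω) = (-1.0894218, 0.5315876, 0.7787144, 0.1554968)
q + ½dt·q⊗(0,ω), renormalized = (0.0743, -0.6894, 0.6037, 0.3933)
a = (-0.5250, -0.1500, 1.0000)
p + v·dt = (-1.0840, -1.9360, -2.4120)
v + (F/m)dt = (0.1580, 0.7880, -1.3200)

p' = (-1.0840, -1.9360, -2.4120)
q' = (0.0743, -0.6894, 0.6037, 0.3933)
v' = (0.1580, 0.7880, -1.3200)
ω' = (-0.5418, 0.4678, 1.2808)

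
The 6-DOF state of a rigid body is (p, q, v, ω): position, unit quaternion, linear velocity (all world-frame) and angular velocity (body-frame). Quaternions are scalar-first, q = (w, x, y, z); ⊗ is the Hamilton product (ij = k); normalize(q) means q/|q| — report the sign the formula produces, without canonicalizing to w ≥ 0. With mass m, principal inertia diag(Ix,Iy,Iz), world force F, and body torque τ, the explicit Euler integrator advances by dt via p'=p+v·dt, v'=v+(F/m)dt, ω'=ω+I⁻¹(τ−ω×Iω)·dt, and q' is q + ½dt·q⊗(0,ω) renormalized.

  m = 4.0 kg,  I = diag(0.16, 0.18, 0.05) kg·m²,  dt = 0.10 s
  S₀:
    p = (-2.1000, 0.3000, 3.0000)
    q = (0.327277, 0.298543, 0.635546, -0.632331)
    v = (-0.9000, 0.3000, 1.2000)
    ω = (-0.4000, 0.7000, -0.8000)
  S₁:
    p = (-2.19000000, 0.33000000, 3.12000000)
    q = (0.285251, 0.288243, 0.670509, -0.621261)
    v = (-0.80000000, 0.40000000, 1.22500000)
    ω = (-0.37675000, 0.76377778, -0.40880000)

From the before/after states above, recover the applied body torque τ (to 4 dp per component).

Δω = ω₁−ω₀ = (0.02325000, 0.06377778, 0.39120000)
gyro term ω₀×Iω₀ = (0.0728, 0.0352, -0.0056)
τ = I·(Δω/dt) + ω₀×(Iω₀) = (0.1100, 0.1500, 0.1900)

τ = (0.1100, 0.1500, 0.1900)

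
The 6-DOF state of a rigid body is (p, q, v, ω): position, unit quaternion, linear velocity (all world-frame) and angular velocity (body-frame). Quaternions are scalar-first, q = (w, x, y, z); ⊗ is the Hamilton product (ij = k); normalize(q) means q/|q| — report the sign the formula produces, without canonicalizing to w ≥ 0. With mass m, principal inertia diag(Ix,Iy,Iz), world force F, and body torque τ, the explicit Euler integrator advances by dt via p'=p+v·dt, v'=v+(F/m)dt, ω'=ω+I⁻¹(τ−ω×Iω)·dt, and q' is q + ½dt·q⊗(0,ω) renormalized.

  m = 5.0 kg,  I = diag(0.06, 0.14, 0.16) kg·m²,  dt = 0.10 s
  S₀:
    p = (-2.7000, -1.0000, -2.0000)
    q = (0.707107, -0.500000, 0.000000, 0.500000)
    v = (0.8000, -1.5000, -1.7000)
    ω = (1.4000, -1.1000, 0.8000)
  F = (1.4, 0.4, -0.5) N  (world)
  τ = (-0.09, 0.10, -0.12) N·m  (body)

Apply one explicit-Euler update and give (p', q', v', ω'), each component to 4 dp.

p + v·dt = (-2.6200, -1.1500, -2.1700)
v' = v + a·dt = (0.8280, -1.4920, -1.7100)
precession coupling ω×(Iω) = (-0.0176, -0.1120, -0.1232)
(τ − ω×Iω)/I = (-1.2067, 1.5143, 0.0200)
new body rate ω' = (1.2793, -0.9486, 0.8020)
q⊗(0,ω) = (0.3000000, 1.5399498, 0.3221823, 1.1156856)
q' = normalize(q + ½dt·q⊗(0,ω)) = (0.7187, -0.4210, 0.0160, 0.5532)

p' = (-2.6200, -1.1500, -2.1700)
q' = (0.7187, -0.4210, 0.0160, 0.5532)
v' = (0.8280, -1.4920, -1.7100)
ω' = (1.2793, -0.9486, 0.8020)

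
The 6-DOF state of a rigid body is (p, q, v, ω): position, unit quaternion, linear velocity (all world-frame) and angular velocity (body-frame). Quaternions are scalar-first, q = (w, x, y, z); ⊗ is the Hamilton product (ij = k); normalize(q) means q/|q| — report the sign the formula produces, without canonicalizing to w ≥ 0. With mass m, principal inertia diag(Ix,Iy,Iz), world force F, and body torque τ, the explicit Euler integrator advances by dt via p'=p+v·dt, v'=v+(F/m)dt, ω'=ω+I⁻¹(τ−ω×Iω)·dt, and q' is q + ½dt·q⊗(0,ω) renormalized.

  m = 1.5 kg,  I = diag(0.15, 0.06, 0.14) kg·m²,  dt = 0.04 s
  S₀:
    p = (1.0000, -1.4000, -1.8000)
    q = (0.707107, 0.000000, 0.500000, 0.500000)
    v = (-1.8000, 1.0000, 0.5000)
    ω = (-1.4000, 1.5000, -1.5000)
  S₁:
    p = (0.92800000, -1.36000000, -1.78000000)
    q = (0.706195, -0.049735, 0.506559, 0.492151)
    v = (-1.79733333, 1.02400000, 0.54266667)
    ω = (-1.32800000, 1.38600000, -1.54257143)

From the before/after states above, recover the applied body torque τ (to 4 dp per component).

rate change Δω = (0.07200000, -0.11400000, -0.04257143)
I·α + gyro = (0.0900, -0.1500, 0.0400)

τ = (0.0900, -0.1500, 0.0400)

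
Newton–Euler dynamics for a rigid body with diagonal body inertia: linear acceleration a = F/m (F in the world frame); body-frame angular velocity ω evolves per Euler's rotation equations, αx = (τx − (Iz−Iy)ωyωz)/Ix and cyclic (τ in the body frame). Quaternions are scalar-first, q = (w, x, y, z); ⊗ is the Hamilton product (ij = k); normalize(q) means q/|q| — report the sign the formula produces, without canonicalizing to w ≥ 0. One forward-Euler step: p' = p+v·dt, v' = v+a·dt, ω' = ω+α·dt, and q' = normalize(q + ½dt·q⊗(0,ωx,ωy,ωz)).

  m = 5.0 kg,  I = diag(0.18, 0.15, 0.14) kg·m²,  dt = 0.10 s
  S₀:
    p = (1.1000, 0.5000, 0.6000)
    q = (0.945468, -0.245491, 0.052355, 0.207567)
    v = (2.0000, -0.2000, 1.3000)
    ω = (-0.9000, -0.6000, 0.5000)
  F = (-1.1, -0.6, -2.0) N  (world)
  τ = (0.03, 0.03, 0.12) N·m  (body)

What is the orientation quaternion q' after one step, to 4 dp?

q⊗(0,ω) = (-0.2933124, -0.7002035, -0.6313456, 0.6671481)
q' = normalize(q + ½dt·q⊗(0,ω)) = (0.9292, -0.2800, 0.0208, 0.2405)

q' = (0.9292, -0.2800, 0.0208, 0.2405)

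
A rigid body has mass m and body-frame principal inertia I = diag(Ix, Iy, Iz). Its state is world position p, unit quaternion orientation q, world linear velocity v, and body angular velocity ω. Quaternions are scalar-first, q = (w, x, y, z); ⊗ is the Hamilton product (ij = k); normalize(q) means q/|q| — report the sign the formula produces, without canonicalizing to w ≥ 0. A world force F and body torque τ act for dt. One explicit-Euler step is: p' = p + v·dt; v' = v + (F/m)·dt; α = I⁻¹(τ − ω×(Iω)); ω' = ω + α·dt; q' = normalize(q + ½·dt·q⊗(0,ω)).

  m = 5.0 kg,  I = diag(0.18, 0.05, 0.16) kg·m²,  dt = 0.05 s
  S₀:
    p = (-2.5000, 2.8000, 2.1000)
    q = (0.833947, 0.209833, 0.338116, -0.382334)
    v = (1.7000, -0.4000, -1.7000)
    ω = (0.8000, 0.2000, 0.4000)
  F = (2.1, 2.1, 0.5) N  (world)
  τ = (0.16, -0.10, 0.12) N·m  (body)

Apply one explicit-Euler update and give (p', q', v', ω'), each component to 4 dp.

(τ − ω×Iω)/I = (0.8400, -2.1280, 0.8800)
ω + α·dt = (0.8420, 0.0936, 0.4440)
2q̇ = q⊗(0,ω) = (-0.0825560, 0.8788708, -0.2230110, 0.1050526)
updated quaternion q' = (0.8317, 0.2317, 0.3325, -0.3796)
a = (0.4200, 0.4200, 0.1000)
p + v·dt = (-2.4150, 2.7800, 2.0150)
v' = v + a·dt = (1.7210, -0.3790, -1.6950)

p' = (-2.4150, 2.7800, 2.0150)
q' = (0.8317, 0.2317, 0.3325, -0.3796)
v' = (1.7210, -0.3790, -1.6950)
ω' = (0.8420, 0.0936, 0.4440)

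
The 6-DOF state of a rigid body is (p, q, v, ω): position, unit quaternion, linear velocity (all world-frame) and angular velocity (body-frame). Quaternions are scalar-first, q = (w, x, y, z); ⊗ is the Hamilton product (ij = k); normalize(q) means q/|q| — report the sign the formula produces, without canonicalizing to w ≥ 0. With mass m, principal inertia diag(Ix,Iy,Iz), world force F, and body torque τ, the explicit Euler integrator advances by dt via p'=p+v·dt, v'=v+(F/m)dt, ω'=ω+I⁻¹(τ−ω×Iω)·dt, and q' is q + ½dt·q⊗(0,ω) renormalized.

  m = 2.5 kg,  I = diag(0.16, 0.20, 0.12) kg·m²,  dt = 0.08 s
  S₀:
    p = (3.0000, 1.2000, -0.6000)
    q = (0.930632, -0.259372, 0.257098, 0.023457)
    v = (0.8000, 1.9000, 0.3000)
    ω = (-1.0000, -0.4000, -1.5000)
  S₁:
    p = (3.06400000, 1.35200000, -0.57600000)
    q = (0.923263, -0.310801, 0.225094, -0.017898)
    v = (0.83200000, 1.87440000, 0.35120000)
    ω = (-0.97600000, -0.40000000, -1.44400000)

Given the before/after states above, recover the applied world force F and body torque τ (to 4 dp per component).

F = (1.0000, -0.8000, 1.6000)
τ = (0.0000, 0.0600, 0.1000)

Δω = ω₁−ω₀ = (0.02400000, 0.00000000, 0.05600000)
ω₀×(Iω₀) = (-0.0480, 0.0600, 0.0160)
I·α + gyro = (0.0000, 0.0600, 0.1000)
v₁ − v₀ = (0.03200000, -0.02560000, 0.05120000)
F = m·Δv/dt = (1.0000, -0.8000, 1.6000)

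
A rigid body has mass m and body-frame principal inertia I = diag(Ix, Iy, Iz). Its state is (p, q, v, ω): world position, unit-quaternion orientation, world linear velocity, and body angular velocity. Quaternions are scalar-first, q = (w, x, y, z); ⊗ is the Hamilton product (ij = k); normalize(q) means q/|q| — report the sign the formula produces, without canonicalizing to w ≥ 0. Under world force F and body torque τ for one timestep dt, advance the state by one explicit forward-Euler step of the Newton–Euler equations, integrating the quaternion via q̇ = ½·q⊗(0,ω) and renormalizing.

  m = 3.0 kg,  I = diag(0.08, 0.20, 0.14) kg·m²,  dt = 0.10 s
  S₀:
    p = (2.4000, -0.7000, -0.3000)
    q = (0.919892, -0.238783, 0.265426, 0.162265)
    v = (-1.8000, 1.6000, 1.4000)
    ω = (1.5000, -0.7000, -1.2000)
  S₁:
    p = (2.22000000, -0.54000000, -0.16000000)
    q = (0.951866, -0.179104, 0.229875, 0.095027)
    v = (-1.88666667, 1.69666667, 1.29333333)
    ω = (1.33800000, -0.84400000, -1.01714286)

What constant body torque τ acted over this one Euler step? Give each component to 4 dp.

Δω = ω₁−ω₀ = (-0.16200000, -0.14400000, 0.18285714)
gyro term ω₀×Iω₀ = (-0.0504, 0.1080, -0.1260)
τ = I·(Δω/dt) + ω₀×(Iω₀) = (-0.1800, -0.1800, 0.1300)

τ = (-0.1800, -0.1800, 0.1300)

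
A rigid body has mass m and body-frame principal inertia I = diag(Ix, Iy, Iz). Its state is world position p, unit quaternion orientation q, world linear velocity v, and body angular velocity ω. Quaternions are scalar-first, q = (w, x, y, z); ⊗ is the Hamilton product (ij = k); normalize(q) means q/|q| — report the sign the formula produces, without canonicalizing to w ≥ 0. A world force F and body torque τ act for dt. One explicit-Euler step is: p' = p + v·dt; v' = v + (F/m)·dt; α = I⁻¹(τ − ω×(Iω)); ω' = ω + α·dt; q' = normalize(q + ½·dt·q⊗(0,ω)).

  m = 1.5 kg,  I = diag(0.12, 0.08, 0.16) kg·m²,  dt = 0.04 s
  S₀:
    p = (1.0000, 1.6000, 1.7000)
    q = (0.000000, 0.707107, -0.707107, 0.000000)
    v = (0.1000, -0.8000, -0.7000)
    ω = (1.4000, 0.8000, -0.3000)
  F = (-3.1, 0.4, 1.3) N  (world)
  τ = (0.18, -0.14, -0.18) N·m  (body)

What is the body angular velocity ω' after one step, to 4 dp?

ω' = (1.4664, 0.7216, -0.3338)

(τ − ω×Iω)/I = (1.6600, -1.9600, -0.8450)
ω + α·dt = (1.4664, 0.7216, -0.3338)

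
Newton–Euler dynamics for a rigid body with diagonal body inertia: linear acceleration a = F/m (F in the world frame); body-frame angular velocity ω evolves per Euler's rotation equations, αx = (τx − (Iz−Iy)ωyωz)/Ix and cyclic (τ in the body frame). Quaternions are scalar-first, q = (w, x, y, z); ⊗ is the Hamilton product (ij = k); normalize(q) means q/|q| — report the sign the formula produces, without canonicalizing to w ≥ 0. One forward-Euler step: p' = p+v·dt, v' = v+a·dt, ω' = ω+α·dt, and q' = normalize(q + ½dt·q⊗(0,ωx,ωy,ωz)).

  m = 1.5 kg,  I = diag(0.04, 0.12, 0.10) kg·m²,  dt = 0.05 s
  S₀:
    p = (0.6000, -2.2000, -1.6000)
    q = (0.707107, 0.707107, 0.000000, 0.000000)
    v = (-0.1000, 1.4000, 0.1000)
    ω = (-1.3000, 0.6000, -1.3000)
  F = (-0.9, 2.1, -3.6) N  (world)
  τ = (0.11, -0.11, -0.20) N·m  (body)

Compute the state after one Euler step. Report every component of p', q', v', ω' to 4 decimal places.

p' = (0.5950, -2.1300, -1.5950)
q' = (0.7292, 0.6833, 0.0335, -0.0124)
v' = (-0.1300, 1.4700, -0.0200)
ω' = (-1.1820, 0.5964, -1.3688)

a = F/m = (-0.6000, 1.4000, -2.4000)
p + v·dt = (0.5950, -2.1300, -1.5950)
new velocity v' = (-0.1300, 1.4700, -0.0200)
ω×(Iω) gyroscopic = (0.0156, -0.1014, -0.0624)
α = I⁻¹(τ − ω×Iω) = (2.3600, -0.0717, -1.3760)
new body rate ω' = (-1.1820, 0.5964, -1.3688)
2q̇ = q⊗(0,ω) = (0.9192391, -0.9192391, 1.3435033, -0.4949749)
updated quaternion q' = (0.7292, 0.6833, 0.0335, -0.0124)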